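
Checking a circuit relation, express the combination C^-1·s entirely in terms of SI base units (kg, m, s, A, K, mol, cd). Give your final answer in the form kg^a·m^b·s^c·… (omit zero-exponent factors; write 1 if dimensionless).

A⁻¹

C = A·s = s·A (charge = current × time).
So C⁻¹ = s⁻¹·A⁻¹.
Combining: C⁻¹·s = (s⁻¹·A⁻¹) · s = A⁻¹.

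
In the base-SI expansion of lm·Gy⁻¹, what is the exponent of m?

lm = cd·sr = cd (luminous flux; sr is dimensionless).
Gy = J/kg (absorbed dose = energy per mass),
    = m²·s⁻².
So Gy⁻¹ = m⁻²·s².
Combining: lm·Gy⁻¹ = cd · (m⁻²·s²) = m⁻²·s²·cd.
The exponent of m is -2.

-2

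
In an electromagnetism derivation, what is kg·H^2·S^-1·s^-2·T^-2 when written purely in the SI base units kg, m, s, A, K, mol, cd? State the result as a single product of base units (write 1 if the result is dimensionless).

H = Wb/A (inductance = flux per current),
    = kg·m²·s⁻²·A⁻².
So H² = kg²·m⁴·s⁻⁴·A⁻⁴.
S = 1/Ω (conductance is reciprocal resistance),
    = kg⁻¹·m⁻²·s³·A².
So S⁻¹ = kg·m²·s⁻³·A⁻².
T = Wb/m² (flux density = flux per area),
    = kg·s⁻²·A⁻¹.
So T⁻² = kg⁻²·s⁴·A².
Combining: kg·H²·S⁻¹·s⁻²·T⁻² = kg · (kg²·m⁴·s⁻⁴·A⁻⁴) · (kg·m²·s⁻³·A⁻²) · s⁻² · (kg⁻²·s⁴·A²) = kg²·m⁶·s⁻⁵·A⁻⁴.

kg²·m⁶·s⁻⁵·A⁻⁴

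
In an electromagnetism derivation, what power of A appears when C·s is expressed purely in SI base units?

C = A·s = s·A (charge = current × time).
Combining: C·s = (s·A) · s = s²·A.
The exponent of A is 1.

1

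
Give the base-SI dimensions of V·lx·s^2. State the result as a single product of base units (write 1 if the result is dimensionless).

V = kg·m²·s⁻³·A⁻¹.
lx = m⁻²·cd.
Combining: V·lx·s² = (kg·m²·s⁻³·A⁻¹) · (m⁻²·cd) · s² = kg·s⁻¹·A⁻¹·cd.

kg·s⁻¹·A⁻¹·cd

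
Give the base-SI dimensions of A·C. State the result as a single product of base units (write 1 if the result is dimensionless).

s·A²

C = s·A.
Combining: A·C = A · (s·A) = s·A².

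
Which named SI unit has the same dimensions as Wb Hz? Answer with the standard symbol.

V

Wb = V·s (flux: a volt is a weber per second),
    = kg·m²·s⁻²·A⁻¹.
Hz = 1/s = s⁻¹ (frequency is cycles per second).
Combining: Wb·Hz = (kg·m²·s⁻²·A⁻¹) · s⁻¹ = kg·m²·s⁻³·A⁻¹.
kg·m²·s⁻³·A⁻¹ is the base-SI form of the volt.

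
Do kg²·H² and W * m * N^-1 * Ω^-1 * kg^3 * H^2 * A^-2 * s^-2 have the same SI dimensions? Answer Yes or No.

Yes

Left side:
  H = kg·m²·s⁻²·A⁻².
  So H² = kg²·m⁴·s⁻⁴·A⁻⁴.
  Combining: kg²·H² = kg² · (kg²·m⁴·s⁻⁴·A⁻⁴) = kg⁴·m⁴·s⁻⁴·A⁻⁴.
Right side:
  W = J/s (power = energy per time),
      = kg·m²·s⁻³.
  N = kg·m/s² = kg·m·s⁻² (force = mass × acceleration).
  So N⁻¹ = kg⁻¹·m⁻¹·s².
  Ω = V/A (resistance = voltage per current),
      = kg·m²·s⁻³·A⁻².
  So Ω⁻¹ = kg⁻¹·m⁻²·s³·A².
  H = Wb/A (inductance = flux per current),
      = kg·m²·s⁻²·A⁻².
  So H² = kg²·m⁴·s⁻⁴·A⁻⁴.
  Combining: W·m·N⁻¹·Ω⁻¹·kg³·H²·A⁻²·s⁻² = (kg·m²·s⁻³) · m · (kg⁻¹·m⁻¹·s²) · (kg⁻¹·m⁻²·s³·A²) · kg³ · (kg²·m⁴·s⁻⁴·A⁻⁴) · A⁻² · s⁻² = kg⁴·m⁴·s⁻⁴·A⁻⁴.
Both reduce to kg⁴·m⁴·s⁻⁴·A⁻⁴.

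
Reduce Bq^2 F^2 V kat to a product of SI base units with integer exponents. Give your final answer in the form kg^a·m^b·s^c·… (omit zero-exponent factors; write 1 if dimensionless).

Bq = 1/s = s⁻¹ (activity is decays per second).
So Bq² = s⁻².
F = C/V (capacitance = charge per voltage),
    = A·s/(kg·m²·s⁻³·A⁻¹) (substituting C and V),
    = kg⁻¹·m⁻²·s⁴·A².
So F² = kg⁻²·m⁻⁴·s⁸·A⁴.
V = W/A (potential = power per current),
    = kg·m²·s⁻³·A⁻¹.
kat = mol/s = s⁻¹·mol (catalytic activity).
Combining: Bq²·F²·V·kat = s⁻² · (kg⁻²·m⁻⁴·s⁸·A⁴) · (kg·m²·s⁻³·A⁻¹) · (s⁻¹·mol) = kg⁻¹·m⁻²·s²·A³·mol.

kg⁻¹·m⁻²·s²·A³·mol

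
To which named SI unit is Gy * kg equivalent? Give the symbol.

Gy = J/kg (absorbed dose = energy per mass),
    = m²·s⁻².
Combining: Gy·kg = (m²·s⁻²) · kg = kg·m²·s⁻².
kg·m²·s⁻² is the base-SI form of the joule.

J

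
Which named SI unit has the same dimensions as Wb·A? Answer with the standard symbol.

J

Wb = kg·m²·s⁻²·A⁻¹.
Combining: Wb·A = (kg·m²·s⁻²·A⁻¹) · A = kg·m²·s⁻².
kg·m²·s⁻² is the base-SI form of the joule.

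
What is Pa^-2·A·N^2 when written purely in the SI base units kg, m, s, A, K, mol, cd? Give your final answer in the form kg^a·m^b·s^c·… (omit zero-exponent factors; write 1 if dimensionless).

Pa = kg·m⁻¹·s⁻².
So Pa⁻² = kg⁻²·m²·s⁴.
N = kg·m·s⁻².
So N² = kg²·m²·s⁻⁴.
Combining: Pa⁻²·A·N² = (kg⁻²·m²·s⁴) · A · (kg²·m²·s⁻⁴) = m⁴·A.

m⁴·A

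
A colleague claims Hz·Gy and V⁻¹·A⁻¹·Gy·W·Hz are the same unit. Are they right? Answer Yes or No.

Left side:
  Hz = s⁻¹.
  Gy = m²·s⁻².
  Combining: Hz·Gy = s⁻¹ · (m²·s⁻²) = m²·s⁻³.
Right side:
  V = kg·m²·s⁻³·A⁻¹.
  So V⁻¹ = kg⁻¹·m⁻²·s³·A.
  Gy = m²·s⁻².
  W = kg·m²·s⁻³.
  Hz = s⁻¹.
  Combining: V⁻¹·A⁻¹·Gy·W·Hz = (kg⁻¹·m⁻²·s³·A) · A⁻¹ · (m²·s⁻²) · (kg·m²·s⁻³) · s⁻¹ = m²·s⁻³.
Both reduce to m²·s⁻³.

Yes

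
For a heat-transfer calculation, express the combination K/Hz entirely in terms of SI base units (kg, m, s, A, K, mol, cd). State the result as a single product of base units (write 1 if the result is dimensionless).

s·K

Hz = s⁻¹.
So Hz⁻¹ = s.
Combining: Hz⁻¹·K = s · K = s·K.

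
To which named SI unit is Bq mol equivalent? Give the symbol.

kat

Bq = s⁻¹.
Combining: Bq·mol = s⁻¹ · mol = s⁻¹·mol.
s⁻¹·mol is the base-SI form of the katal.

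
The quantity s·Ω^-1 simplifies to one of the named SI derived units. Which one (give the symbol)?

F

Ω = V/A (resistance = voltage per current),
    = kg·m²·s⁻³·A⁻².
So Ω⁻¹ = kg⁻¹·m⁻²·s³·A².
Combining: s·Ω⁻¹ = s · (kg⁻¹·m⁻²·s³·A²) = kg⁻¹·m⁻²·s⁴·A².
kg⁻¹·m⁻²·s⁴·A² is the base-SI form of the farad.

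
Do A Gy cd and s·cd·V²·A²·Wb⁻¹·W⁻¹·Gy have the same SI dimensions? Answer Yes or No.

Yes

Left side:
  Gy = J/kg (absorbed dose = energy per mass),
      = m²·s⁻².
  Combining: A·Gy·cd = A · (m²·s⁻²) · cd = m²·s⁻²·A·cd.
Right side:
  V = W/A (potential = power per current),
      = kg·m²·s⁻³·A⁻¹.
  So V² = kg²·m⁴·s⁻⁶·A⁻².
  Wb = V·s (flux: a volt is a weber per second),
      = kg·m²·s⁻²·A⁻¹.
  So Wb⁻¹ = kg⁻¹·m⁻²·s²·A.
  W = J/s (power = energy per time),
      = kg·m²·s⁻³.
  So W⁻¹ = kg⁻¹·m⁻²·s³.
  Gy = J/kg (absorbed dose = energy per mass),
      = m²·s⁻².
  Combining: s·cd·V²·A²·Wb⁻¹·W⁻¹·Gy = s · cd · (kg²·m⁴·s⁻⁶·A⁻²) · A² · (kg⁻¹·m⁻²·s²·A) · (kg⁻¹·m⁻²·s³) · (m²·s⁻²) = m²·s⁻²·A·cd.
Both reduce to m²·s⁻²·A·cd.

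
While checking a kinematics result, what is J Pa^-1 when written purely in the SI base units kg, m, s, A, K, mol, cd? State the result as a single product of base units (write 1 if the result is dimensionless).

m³

J = N·m (work = force × distance),
    = kg·m²·s⁻².
Pa = N/m² (pressure = force per area),
    = kg·m⁻¹·s⁻².
So Pa⁻¹ = kg⁻¹·m·s².
Combining: J·Pa⁻¹ = (kg·m²·s⁻²) · (kg⁻¹·m·s²) = m³.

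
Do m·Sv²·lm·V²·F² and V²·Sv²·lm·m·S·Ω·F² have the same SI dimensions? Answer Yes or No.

Left side:
  Sv = J/kg (equivalent dose = energy per mass),
      = m²·s⁻².
  So Sv² = m⁴·s⁻⁴.
  lm = cd·sr = cd (luminous flux; sr is dimensionless).
  V = W/A (potential = power per current),
      = kg·m²·s⁻³·A⁻¹.
  So V² = kg²·m⁴·s⁻⁶·A⁻².
  F = C/V (capacitance = charge per voltage),
      = A·s/(kg·m²·s⁻³·A⁻¹) (substituting C and V),
      = kg⁻¹·m⁻²·s⁴·A².
  So F² = kg⁻²·m⁻⁴·s⁸·A⁴.
  Combining: m·Sv²·lm·V²·F² = m · (m⁴·s⁻⁴) · cd · (kg²·m⁴·s⁻⁶·A⁻²) · (kg⁻²·m⁻⁴·s⁸·A⁴) = m⁵·s⁻²·A²·cd.
Right side:
  V = W/A (potential = power per current),
      = kg·m²·s⁻³·A⁻¹.
  So V² = kg²·m⁴·s⁻⁶·A⁻².
  Sv = J/kg (equivalent dose = energy per mass),
      = m²·s⁻².
  So Sv² = m⁴·s⁻⁴.
  lm = cd·sr = cd (luminous flux; sr is dimensionless).
  S = 1/Ω (conductance is reciprocal resistance),
      = kg⁻¹·m⁻²·s³·A².
  Ω = V/A (resistance = voltage per current),
      = kg·m²·s⁻³·A⁻².
  F = C/V (capacitance = charge per voltage),
      = A·s/(kg·m²·s⁻³·A⁻¹) (substituting C and V),
      = kg⁻¹·m⁻²·s⁴·A².
  So F² = kg⁻²·m⁻⁴·s⁸·A⁴.
  Combining: V²·Sv²·lm·m·S·Ω·F² = (kg²·m⁴·s⁻⁶·A⁻²) · (m⁴·s⁻⁴) · cd · m · (kg⁻¹·m⁻²·s³·A²) · (kg·m²·s⁻³·A⁻²) · (kg⁻²·m⁻⁴·s⁸·A⁴) = m⁵·s⁻²·A²·cd.
Both reduce to m⁵·s⁻²·A²·cd.

Yes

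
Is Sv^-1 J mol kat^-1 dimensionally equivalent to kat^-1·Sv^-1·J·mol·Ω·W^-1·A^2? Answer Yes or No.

Left side:
  Sv = J/kg (equivalent dose = energy per mass),
      = m²·s⁻².
  So Sv⁻¹ = m⁻²·s².
  J = N·m (work = force × distance),
      = kg·m²·s⁻².
  kat = mol/s = s⁻¹·mol (catalytic activity).
  So kat⁻¹ = s·mol⁻¹.
  Combining: Sv⁻¹·J·mol·kat⁻¹ = (m⁻²·s²) · (kg·m²·s⁻²) · mol · (s·mol⁻¹) = kg·s.
Right side:
  kat = mol/s = s⁻¹·mol (catalytic activity).
  So kat⁻¹ = s·mol⁻¹.
  Sv = J/kg (equivalent dose = energy per mass),
      = m²·s⁻².
  So Sv⁻¹ = m⁻²·s².
  J = N·m (work = force × distance),
      = kg·m²·s⁻².
  Ω = V/A (resistance = voltage per current),
      = kg·m²·s⁻³·A⁻².
  W = J/s (power = energy per time),
      = kg·m²·s⁻³.
  So W⁻¹ = kg⁻¹·m⁻²·s³.
  Combining: kat⁻¹·Sv⁻¹·J·mol·Ω·W⁻¹·A² = (s·mol⁻¹) · (m⁻²·s²) · (kg·m²·s⁻²) · mol · (kg·m²·s⁻³·A⁻²) · (kg⁻¹·m⁻²·s³) · A² = kg·s.
Both reduce to kg·s.

Yes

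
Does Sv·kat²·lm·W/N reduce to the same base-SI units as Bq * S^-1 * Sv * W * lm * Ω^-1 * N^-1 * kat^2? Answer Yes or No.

No

Left side:
  Sv = m²·s⁻².
  kat = s⁻¹·mol.
  So kat² = s⁻²·mol².
  lm = cd.
  W = kg·m²·s⁻³.
  N = kg·m·s⁻².
  So N⁻¹ = kg⁻¹·m⁻¹·s².
  Combining: Sv·kat²·lm·W·N⁻¹ = (m²·s⁻²) · (s⁻²·mol²) · cd · (kg·m²·s⁻³) · (kg⁻¹·m⁻¹·s²) = m³·s⁻⁵·mol²·cd.
Right side:
  Bq = 1/s = s⁻¹ (activity is decays per second).
  S = 1/Ω (conductance is reciprocal resistance),
      = kg⁻¹·m⁻²·s³·A².
  So S⁻¹ = kg·m²·s⁻³·A⁻².
  Sv = J/kg (equivalent dose = energy per mass),
      = m²·s⁻².
  W = J/s (power = energy per time),
      = kg·m²·s⁻³.
  lm = cd·sr = cd (luminous flux; sr is dimensionless).
  Ω = V/A (resistance = voltage per current),
      = kg·m²·s⁻³·A⁻².
  So Ω⁻¹ = kg⁻¹·m⁻²·s³·A².
  N = kg·m/s² = kg·m·s⁻² (force = mass × acceleration).
  So N⁻¹ = kg⁻¹·m⁻¹·s².
  kat = mol/s = s⁻¹·mol (catalytic activity).
  So kat² = s⁻²·mol².
  Combining: Bq·S⁻¹·Sv·W·lm·Ω⁻¹·N⁻¹·kat² = s⁻¹ · (kg·m²·s⁻³·A⁻²) · (m²·s⁻²) · (kg·m²·s⁻³) · cd · (kg⁻¹·m⁻²·s³·A²) · (kg⁻¹·m⁻¹·s²) · (s⁻²·mol²) = m³·s⁻⁶·mol²·cd.
Left is m³·s⁻⁵·mol²·cd; right is m³·s⁻⁶·mol²·cd — different.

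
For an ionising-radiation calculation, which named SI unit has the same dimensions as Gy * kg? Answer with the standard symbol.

Gy = J/kg (absorbed dose = energy per mass),
    = m²·s⁻².
Combining: Gy·kg = (m²·s⁻²) · kg = kg·m²·s⁻².
kg·m²·s⁻² is the base-SI form of the joule.

J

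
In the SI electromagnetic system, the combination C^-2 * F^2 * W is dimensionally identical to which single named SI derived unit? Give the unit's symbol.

S

C = A·s = s·A (charge = current × time).
So C⁻² = s⁻²·A⁻².
F = C/V (capacitance = charge per voltage),
    = A·s/(kg·m²·s⁻³·A⁻¹) (substituting C and V),
    = kg⁻¹·m⁻²·s⁴·A².
So F² = kg⁻²·m⁻⁴·s⁸·A⁴.
W = J/s (power = energy per time),
    = kg·m²·s⁻³.
Combining: C⁻²·F²·W = (s⁻²·A⁻²) · (kg⁻²·m⁻⁴·s⁸·A⁴) · (kg·m²·s⁻³) = kg⁻¹·m⁻²·s³·A².
kg⁻¹·m⁻²·s³·A² is the base-SI form of the siemens.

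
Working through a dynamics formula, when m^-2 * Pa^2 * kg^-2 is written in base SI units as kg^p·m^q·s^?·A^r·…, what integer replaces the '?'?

Pa = N/m² (pressure = force per area),
    = kg·m⁻¹·s⁻².
So Pa² = kg²·m⁻²·s⁻⁴.
Combining: m⁻²·Pa²·kg⁻² = m⁻² · (kg²·m⁻²·s⁻⁴) · kg⁻² = m⁻⁴·s⁻⁴.
The exponent of s is -4.

-4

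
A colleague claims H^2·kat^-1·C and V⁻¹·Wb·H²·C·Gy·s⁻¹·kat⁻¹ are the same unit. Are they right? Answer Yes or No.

No

Left side:
  H = kg·m²·s⁻²·A⁻².
  So H² = kg²·m⁴·s⁻⁴·A⁻⁴.
  kat = s⁻¹·mol.
  So kat⁻¹ = s·mol⁻¹.
  C = s·A.
  Combining: H²·kat⁻¹·C = (kg²·m⁴·s⁻⁴·A⁻⁴) · (s·mol⁻¹) · (s·A) = kg²·m⁴·s⁻²·A⁻³·mol⁻¹.
Right side:
  V = W/A (potential = power per current),
      = kg·m²·s⁻³·A⁻¹.
  So V⁻¹ = kg⁻¹·m⁻²·s³·A.
  Wb = V·s (flux: a volt is a weber per second),
      = kg·m²·s⁻²·A⁻¹.
  H = Wb/A (inductance = flux per current),
      = kg·m²·s⁻²·A⁻².
  So H² = kg²·m⁴·s⁻⁴·A⁻⁴.
  C = A·s = s·A (charge = current × time).
  Gy = J/kg (absorbed dose = energy per mass),
      = m²·s⁻².
  kat = mol/s = s⁻¹·mol (catalytic activity).
  So kat⁻¹ = s·mol⁻¹.
  Combining: V⁻¹·Wb·H²·C·Gy·s⁻¹·kat⁻¹ = (kg⁻¹·m⁻²·s³·A) · (kg·m²·s⁻²·A⁻¹) · (kg²·m⁴·s⁻⁴·A⁻⁴) · (s·A) · (m²·s⁻²) · s⁻¹ · (s·mol⁻¹) = kg²·m⁶·s⁻⁴·A⁻³·mol⁻¹.
Left is kg²·m⁴·s⁻²·A⁻³·mol⁻¹; right is kg²·m⁶·s⁻⁴·A⁻³·mol⁻¹ — different.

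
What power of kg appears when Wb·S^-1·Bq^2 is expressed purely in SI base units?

Wb = V·s (flux: a volt is a weber per second),
    = kg·m²·s⁻²·A⁻¹.
S = 1/Ω (conductance is reciprocal resistance),
    = kg⁻¹·m⁻²·s³·A².
So S⁻¹ = kg·m²·s⁻³·A⁻².
Bq = 1/s = s⁻¹ (activity is decays per second).
So Bq² = s⁻².
Combining: Wb·S⁻¹·Bq² = (kg·m²·s⁻²·A⁻¹) · (kg·m²·s⁻³·A⁻²) · s⁻² = kg²·m⁴·s⁻⁷·A⁻³.
The exponent of kg is 2.

2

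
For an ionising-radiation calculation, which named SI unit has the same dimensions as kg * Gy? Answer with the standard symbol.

Gy = J/kg (absorbed dose = energy per mass),
    = m²·s⁻².
Combining: kg·Gy = kg · (m²·s⁻²) = kg·m²·s⁻².
kg·m²·s⁻² is the base-SI form of the joule.

J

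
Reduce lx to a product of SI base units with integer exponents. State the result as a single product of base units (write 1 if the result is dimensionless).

m⁻²·cd

lx = m⁻²·cd.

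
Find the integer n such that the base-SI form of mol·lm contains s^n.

lm = cd.
Combining: mol·lm = mol · cd = mol·cd.
The exponent of s is 0.

0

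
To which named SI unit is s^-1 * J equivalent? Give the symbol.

J = N·m (work = force × distance),
    = kg·m²·s⁻².
Combining: s⁻¹·J = s⁻¹ · (kg·m²·s⁻²) = kg·m²·s⁻³.
kg·m²·s⁻³ is the base-SI form of the watt.

W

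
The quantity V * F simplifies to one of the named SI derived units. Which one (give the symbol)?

V = W/A (potential = power per current),
    = kg·m²·s⁻³·A⁻¹.
F = C/V (capacitance = charge per voltage),
    = A·s/(kg·m²·s⁻³·A⁻¹) (substituting C and V),
    = kg⁻¹·m⁻²·s⁴·A².
Combining: V·F = (kg·m²·s⁻³·A⁻¹) · (kg⁻¹·m⁻²·s⁴·A²) = s·A.
s·A is the base-SI form of the coulomb.

C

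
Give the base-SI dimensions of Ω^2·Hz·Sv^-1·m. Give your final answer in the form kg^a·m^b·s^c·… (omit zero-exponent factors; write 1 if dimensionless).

Ω = kg·m²·s⁻³·A⁻².
So Ω² = kg²·m⁴·s⁻⁶·A⁻⁴.
Hz = s⁻¹.
Sv = m²·s⁻².
So Sv⁻¹ = m⁻²·s².
Combining: Ω²·Hz·Sv⁻¹·m = (kg²·m⁴·s⁻⁶·A⁻⁴) · s⁻¹ · (m⁻²·s²) · m = kg²·m³·s⁻⁵·A⁻⁴.

kg²·m³·s⁻⁵·A⁻⁴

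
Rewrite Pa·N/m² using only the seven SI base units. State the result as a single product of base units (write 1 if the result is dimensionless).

kg²·m⁻²·s⁻⁴

Pa = kg·m⁻¹·s⁻².
N = kg·m·s⁻².
Combining: Pa·m⁻²·N = (kg·m⁻¹·s⁻²) · m⁻² · (kg·m·s⁻²) = kg²·m⁻²·s⁻⁴.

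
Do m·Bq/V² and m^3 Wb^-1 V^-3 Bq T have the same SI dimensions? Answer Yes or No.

No

Left side:
  Bq = s⁻¹.
  V = kg·m²·s⁻³·A⁻¹.
  So V⁻² = kg⁻²·m⁻⁴·s⁶·A².
  Combining: m·Bq·V⁻² = m · s⁻¹ · (kg⁻²·m⁻⁴·s⁶·A²) = kg⁻²·m⁻³·s⁵·A².
Right side:
  Wb = V·s (flux: a volt is a weber per second),
      = kg·m²·s⁻²·A⁻¹.
  So Wb⁻¹ = kg⁻¹·m⁻²·s²·A.
  V = W/A (potential = power per current),
      = kg·m²·s⁻³·A⁻¹.
  So V⁻³ = kg⁻³·m⁻⁶·s⁹·A³.
  Bq = 1/s = s⁻¹ (activity is decays per second).
  T = Wb/m² (flux density = flux per area),
      = kg·s⁻²·A⁻¹.
  Combining: m³·Wb⁻¹·V⁻³·Bq·T = m³ · (kg⁻¹·m⁻²·s²·A) · (kg⁻³·m⁻⁶·s⁹·A³) · s⁻¹ · (kg·s⁻²·A⁻¹) = kg⁻³·m⁻⁵·s⁸·A³.
Left is kg⁻²·m⁻³·s⁵·A²; right is kg⁻³·m⁻⁵·s⁸·A³ — different.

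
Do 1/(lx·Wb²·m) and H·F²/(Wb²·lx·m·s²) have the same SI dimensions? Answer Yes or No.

Left side:
  lx = m⁻²·cd.
  So lx⁻¹ = m²·cd⁻¹.
  Wb = kg·m²·s⁻²·A⁻¹.
  So Wb⁻² = kg⁻²·m⁻⁴·s⁴·A².
  Combining: lx⁻¹·Wb⁻²·m⁻¹ = (m²·cd⁻¹) · (kg⁻²·m⁻⁴·s⁴·A²) · m⁻¹ = kg⁻²·m⁻³·s⁴·A²·cd⁻¹.
Right side:
  Wb = V·s (flux: a volt is a weber per second),
      = kg·m²·s⁻²·A⁻¹.
  So Wb⁻² = kg⁻²·m⁻⁴·s⁴·A².
  lx = lm/m² (illuminance = luminous flux per area),
      = m⁻²·cd.
  So lx⁻¹ = m²·cd⁻¹.
  H = Wb/A (inductance = flux per current),
      = kg·m²·s⁻²·A⁻².
  F = C/V (capacitance = charge per voltage),
      = A·s/(kg·m²·s⁻³·A⁻¹) (substituting C and V),
      = kg⁻¹·m⁻²·s⁴·A².
  So F² = kg⁻²·m⁻⁴·s⁸·A⁴.
  Combining: Wb⁻²·lx⁻¹·H·F²·m⁻¹·s⁻² = (kg⁻²·m⁻⁴·s⁴·A²) · (m²·cd⁻¹) · (kg·m²·s⁻²·A⁻²) · (kg⁻²·m⁻⁴·s⁸·A⁴) · m⁻¹ · s⁻² = kg⁻³·m⁻⁵·s⁸·A⁴·cd⁻¹.
Left is kg⁻²·m⁻³·s⁴·A²·cd⁻¹; right is kg⁻³·m⁻⁵·s⁸·A⁴·cd⁻¹ — different.

No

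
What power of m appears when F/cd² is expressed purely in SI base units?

F = C/V (capacitance = charge per voltage),
    = A·s/(kg·m²·s⁻³·A⁻¹) (substituting C and V),
    = kg⁻¹·m⁻²·s⁴·A².
Combining: F·cd⁻² = (kg⁻¹·m⁻²·s⁴·A²) · cd⁻² = kg⁻¹·m⁻²·s⁴·A²·cd⁻².
The exponent of m is -2.

-2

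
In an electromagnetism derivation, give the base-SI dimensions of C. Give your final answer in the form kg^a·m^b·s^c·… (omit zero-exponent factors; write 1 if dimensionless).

C = A·s = s·A (charge = current × time).

s·A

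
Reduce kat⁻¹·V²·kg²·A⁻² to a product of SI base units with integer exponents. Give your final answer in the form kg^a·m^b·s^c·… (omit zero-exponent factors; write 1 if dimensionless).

kat = s⁻¹·mol.
So kat⁻¹ = s·mol⁻¹.
V = kg·m²·s⁻³·A⁻¹.
So V² = kg²·m⁴·s⁻⁶·A⁻².
Combining: kat⁻¹·V²·kg²·A⁻² = (s·mol⁻¹) · (kg²·m⁴·s⁻⁶·A⁻²) · kg² · A⁻² = kg⁴·m⁴·s⁻⁵·A⁻⁴·mol⁻¹.

kg⁴·m⁴·s⁻⁵·A⁻⁴·mol⁻¹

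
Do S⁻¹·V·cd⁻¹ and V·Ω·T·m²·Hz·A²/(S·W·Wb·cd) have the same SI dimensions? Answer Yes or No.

Left side:
  S = kg⁻¹·m⁻²·s³·A².
  So S⁻¹ = kg·m²·s⁻³·A⁻².
  V = kg·m²·s⁻³·A⁻¹.
  Combining: S⁻¹·V·cd⁻¹ = (kg·m²·s⁻³·A⁻²) · (kg·m²·s⁻³·A⁻¹) · cd⁻¹ = kg²·m⁴·s⁻⁶·A⁻³·cd⁻¹.
Right side:
  V = kg·m²·s⁻³·A⁻¹.
  Ω = kg·m²·s⁻³·A⁻².
  T = kg·s⁻²·A⁻¹.
  S = kg⁻¹·m⁻²·s³·A².
  So S⁻¹ = kg·m²·s⁻³·A⁻².
  W = kg·m²·s⁻³.
  So W⁻¹ = kg⁻¹·m⁻²·s³.
  Wb = kg·m²·s⁻²·A⁻¹.
  So Wb⁻¹ = kg⁻¹·m⁻²·s²·A.
  Hz = s⁻¹.
  Combining: V·Ω·T·S⁻¹·m²·W⁻¹·Wb⁻¹·Hz·A²·cd⁻¹ = (kg·m²·s⁻³·A⁻¹) · (kg·m²·s⁻³·A⁻²) · (kg·s⁻²·A⁻¹) · (kg·m²·s⁻³·A⁻²) · m² · (kg⁻¹·m⁻²·s³) · (kg⁻¹·m⁻²·s²·A) · s⁻¹ · A² · cd⁻¹ = kg²·m⁴·s⁻⁷·A⁻³·cd⁻¹.
Left is kg²·m⁴·s⁻⁶·A⁻³·cd⁻¹; right is kg²·m⁴·s⁻⁷·A⁻³·cd⁻¹ — different.

No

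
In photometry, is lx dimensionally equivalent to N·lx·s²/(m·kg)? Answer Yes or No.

Yes

Left side:
  lx = lm/m² (illuminance = luminous flux per area),
      = m⁻²·cd.
Right side:
  N = kg·m/s² = kg·m·s⁻² (force = mass × acceleration).
  lx = lm/m² (illuminance = luminous flux per area),
      = m⁻²·cd.
  Combining: m⁻¹·N·kg⁻¹·lx·s² = m⁻¹ · (kg·m·s⁻²) · kg⁻¹ · (m⁻²·cd) · s² = m⁻²·cd.
Both reduce to m⁻²·cd.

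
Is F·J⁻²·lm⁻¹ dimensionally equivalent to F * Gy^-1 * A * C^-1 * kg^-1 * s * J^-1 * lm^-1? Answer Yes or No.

Left side:
  F = kg⁻¹·m⁻²·s⁴·A².
  J = kg·m²·s⁻².
  So J⁻² = kg⁻²·m⁻⁴·s⁴.
  lm = cd.
  So lm⁻¹ = cd⁻¹.
  Combining: F·J⁻²·lm⁻¹ = (kg⁻¹·m⁻²·s⁴·A²) · (kg⁻²·m⁻⁴·s⁴) · cd⁻¹ = kg⁻³·m⁻⁶·s⁸·A²·cd⁻¹.
Right side:
  F = kg⁻¹·m⁻²·s⁴·A².
  Gy = m²·s⁻².
  So Gy⁻¹ = m⁻²·s².
  C = s·A.
  So C⁻¹ = s⁻¹·A⁻¹.
  J = kg·m²·s⁻².
  So J⁻¹ = kg⁻¹·m⁻²·s².
  lm = cd.
  So lm⁻¹ = cd⁻¹.
  Combining: F·Gy⁻¹·A·C⁻¹·kg⁻¹·s·J⁻¹·lm⁻¹ = (kg⁻¹·m⁻²·s⁴·A²) · (m⁻²·s²) · A · (s⁻¹·A⁻¹) · kg⁻¹ · s · (kg⁻¹·m⁻²·s²) · cd⁻¹ = kg⁻³·m⁻⁶·s⁸·A²·cd⁻¹.
Both reduce to kg⁻³·m⁻⁶·s⁸·A²·cd⁻¹.

Yes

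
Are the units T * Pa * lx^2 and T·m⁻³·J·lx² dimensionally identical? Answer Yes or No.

Yes

Left side:
  T = Wb/m² (flux density = flux per area),
      = kg·s⁻²·A⁻¹.
  Pa = N/m² (pressure = force per area),
      = kg·m⁻¹·s⁻².
  lx = lm/m² (illuminance = luminous flux per area),
      = m⁻²·cd.
  So lx² = m⁻⁴·cd².
  Combining: T·Pa·lx² = (kg·s⁻²·A⁻¹) · (kg·m⁻¹·s⁻²) · (m⁻⁴·cd²) = kg²·m⁻⁵·s⁻⁴·A⁻¹·cd².
Right side:
  T = Wb/m² (flux density = flux per area),
      = kg·s⁻²·A⁻¹.
  J = N·m (work = force × distance),
      = kg·m²·s⁻².
  lx = lm/m² (illuminance = luminous flux per area),
      = m⁻²·cd.
  So lx² = m⁻⁴·cd².
  Combining: T·m⁻³·J·lx² = (kg·s⁻²·A⁻¹) · m⁻³ · (kg·m²·s⁻²) · (m⁻⁴·cd²) = kg²·m⁻⁵·s⁻⁴·A⁻¹·cd².
Both reduce to kg²·m⁻⁵·s⁻⁴·A⁻¹·cd².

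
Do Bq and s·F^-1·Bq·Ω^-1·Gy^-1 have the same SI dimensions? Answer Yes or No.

Left side:
  Bq = s⁻¹.
Right side:
  F = C/V (capacitance = charge per voltage),
      = A·s/(kg·m²·s⁻³·A⁻¹) (substituting C and V),
      = kg⁻¹·m⁻²·s⁴·A².
  So F⁻¹ = kg·m²·s⁻⁴·A⁻².
  Bq = 1/s = s⁻¹ (activity is decays per second).
  Ω = V/A (resistance = voltage per current),
      = kg·m²·s⁻³·A⁻².
  So Ω⁻¹ = kg⁻¹·m⁻²·s³·A².
  Gy = J/kg (absorbed dose = energy per mass),
      = m²·s⁻².
  So Gy⁻¹ = m⁻²·s².
  Combining: s·F⁻¹·Bq·Ω⁻¹·Gy⁻¹ = s · (kg·m²·s⁻⁴·A⁻²) · s⁻¹ · (kg⁻¹·m⁻²·s³·A²) · (m⁻²·s²) = m⁻²·s.
Left is s⁻¹; right is m⁻²·s — different.

No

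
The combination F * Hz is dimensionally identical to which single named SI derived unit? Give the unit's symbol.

S

F = C/V (capacitance = charge per voltage),
    = A·s/(kg·m²·s⁻³·A⁻¹) (substituting C and V),
    = kg⁻¹·m⁻²·s⁴·A².
Hz = 1/s = s⁻¹ (frequency is cycles per second).
Combining: F·Hz = (kg⁻¹·m⁻²·s⁴·A²) · s⁻¹ = kg⁻¹·m⁻²·s³·A².
kg⁻¹·m⁻²·s³·A² is the base-SI form of the siemens.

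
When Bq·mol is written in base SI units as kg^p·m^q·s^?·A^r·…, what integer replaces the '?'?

Bq = 1/s = s⁻¹ (activity is decays per second).
Combining: Bq·mol = s⁻¹ · mol = s⁻¹·mol.
The exponent of s is -1.

-1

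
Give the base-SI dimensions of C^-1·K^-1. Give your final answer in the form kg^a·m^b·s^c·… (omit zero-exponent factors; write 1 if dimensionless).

C = A·s = s·A (charge = current × time).
So C⁻¹ = s⁻¹·A⁻¹.
Combining: C⁻¹·K⁻¹ = (s⁻¹·A⁻¹) · K⁻¹ = s⁻¹·A⁻¹·K⁻¹.

s⁻¹·A⁻¹·K⁻¹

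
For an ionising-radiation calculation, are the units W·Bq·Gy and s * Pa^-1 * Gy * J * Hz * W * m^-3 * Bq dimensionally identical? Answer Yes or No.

Yes

Left side:
  W = J/s (power = energy per time),
      = kg·m²·s⁻³.
  Bq = 1/s = s⁻¹ (activity is decays per second).
  Gy = J/kg (absorbed dose = energy per mass),
      = m²·s⁻².
  Combining: W·Bq·Gy = (kg·m²·s⁻³) · s⁻¹ · (m²·s⁻²) = kg·m⁴·s⁻⁶.
Right side:
  Pa = N/m² (pressure = force per area),
      = kg·m⁻¹·s⁻².
  So Pa⁻¹ = kg⁻¹·m·s².
  Gy = J/kg (absorbed dose = energy per mass),
      = m²·s⁻².
  J = N·m (work = force × distance),
      = kg·m²·s⁻².
  Hz = 1/s = s⁻¹ (frequency is cycles per second).
  W = J/s (power = energy per time),
      = kg·m²·s⁻³.
  Bq = 1/s = s⁻¹ (activity is decays per second).
  Combining: s·Pa⁻¹·Gy·J·Hz·W·m⁻³·Bq = s · (kg⁻¹·m·s²) · (m²·s⁻²) · (kg·m²·s⁻²) · s⁻¹ · (kg·m²·s⁻³) · m⁻³ · s⁻¹ = kg·m⁴·s⁻⁶.
Both reduce to kg·m⁴·s⁻⁶.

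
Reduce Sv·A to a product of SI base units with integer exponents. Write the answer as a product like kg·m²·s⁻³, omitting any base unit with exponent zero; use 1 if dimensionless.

Sv = m²·s⁻².
Combining: Sv·A = (m²·s⁻²) · A = m²·s⁻²·A.

m²·s⁻²·A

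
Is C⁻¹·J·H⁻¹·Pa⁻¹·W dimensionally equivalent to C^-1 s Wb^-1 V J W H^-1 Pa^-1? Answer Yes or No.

Yes

Left side:
  C = A·s = s·A (charge = current × time).
  So C⁻¹ = s⁻¹·A⁻¹.
  J = N·m (work = force × distance),
      = kg·m²·s⁻².
  H = Wb/A (inductance = flux per current),
      = kg·m²·s⁻²·A⁻².
  So H⁻¹ = kg⁻¹·m⁻²·s²·A².
  Pa = N/m² (pressure = force per area),
      = kg·m⁻¹·s⁻².
  So Pa⁻¹ = kg⁻¹·m·s².
  W = J/s (power = energy per time),
      = kg·m²·s⁻³.
  Combining: C⁻¹·J·H⁻¹·Pa⁻¹·W = (s⁻¹·A⁻¹) · (kg·m²·s⁻²) · (kg⁻¹·m⁻²·s²·A²) · (kg⁻¹·m·s²) · (kg·m²·s⁻³) = m³·s⁻²·A.
Right side:
  C = A·s = s·A (charge = current × time).
  So C⁻¹ = s⁻¹·A⁻¹.
  Wb = V·s (flux: a volt is a weber per second),
      = kg·m²·s⁻²·A⁻¹.
  So Wb⁻¹ = kg⁻¹·m⁻²·s²·A.
  V = W/A (potential = power per current),
      = kg·m²·s⁻³·A⁻¹.
  J = N·m (work = force × distance),
      = kg·m²·s⁻².
  W = J/s (power = energy per time),
      = kg·m²·s⁻³.
  H = Wb/A (inductance = flux per current),
      = kg·m²·s⁻²·A⁻².
  So H⁻¹ = kg⁻¹·m⁻²·s²·A².
  Pa = N/m² (pressure = force per area),
      = kg·m⁻¹·s⁻².
  So Pa⁻¹ = kg⁻¹·m·s².
  Combining: C⁻¹·s·Wb⁻¹·V·J·W·H⁻¹·Pa⁻¹ = (s⁻¹·A⁻¹) · s · (kg⁻¹·m⁻²·s²·A) · (kg·m²·s⁻³·A⁻¹) · (kg·m²·s⁻²) · (kg·m²·s⁻³) · (kg⁻¹·m⁻²·s²·A²) · (kg⁻¹·m·s²) = m³·s⁻²·A.
Both reduce to m³·s⁻²·A.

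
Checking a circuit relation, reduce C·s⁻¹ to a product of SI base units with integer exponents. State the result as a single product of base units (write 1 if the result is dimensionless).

A

C = A·s = s·A (charge = current × time).
Combining: C·s⁻¹ = (s·A) · s⁻¹ = A.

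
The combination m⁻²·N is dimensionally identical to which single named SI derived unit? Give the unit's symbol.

N = kg·m·s⁻².
Combining: m⁻²·N = m⁻² · (kg·m·s⁻²) = kg·m⁻¹·s⁻².
kg·m⁻¹·s⁻² is the base-SI form of the pascal.

Pa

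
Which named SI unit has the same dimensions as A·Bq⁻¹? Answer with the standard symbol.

Bq = s⁻¹.
So Bq⁻¹ = s.
Combining: A·Bq⁻¹ = A · s = s·A.
s·A is the base-SI form of the coulomb.

C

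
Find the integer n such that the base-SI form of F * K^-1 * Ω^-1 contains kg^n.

F = C/V (capacitance = charge per voltage),
    = A·s/(kg·m²·s⁻³·A⁻¹) (substituting C and V),
    = kg⁻¹·m⁻²·s⁴·A².
Ω = V/A (resistance = voltage per current),
    = kg·m²·s⁻³·A⁻².
So Ω⁻¹ = kg⁻¹·m⁻²·s³·A².
Combining: F·K⁻¹·Ω⁻¹ = (kg⁻¹·m⁻²·s⁴·A²) · K⁻¹ · (kg⁻¹·m⁻²·s³·A²) = kg⁻²·m⁻⁴·s⁷·A⁴·K⁻¹.
The exponent of kg is -2.

-2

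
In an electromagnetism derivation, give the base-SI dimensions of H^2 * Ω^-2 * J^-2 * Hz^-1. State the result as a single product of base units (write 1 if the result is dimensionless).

H = Wb/A (inductance = flux per current),
    = kg·m²·s⁻²·A⁻².
So H² = kg²·m⁴·s⁻⁴·A⁻⁴.
Ω = V/A (resistance = voltage per current),
    = kg·m²·s⁻³·A⁻².
So Ω⁻² = kg⁻²·m⁻⁴·s⁶·A⁴.
J = N·m (work = force × distance),
    = kg·m²·s⁻².
So J⁻² = kg⁻²·m⁻⁴·s⁴.
Hz = 1/s = s⁻¹ (frequency is cycles per second).
So Hz⁻¹ = s.
Combining: H²·Ω⁻²·J⁻²·Hz⁻¹ = (kg²·m⁴·s⁻⁴·A⁻⁴) · (kg⁻²·m⁻⁴·s⁶·A⁴) · (kg⁻²·m⁻⁴·s⁴) · s = kg⁻²·m⁻⁴·s⁷.

kg⁻²·m⁻⁴·s⁷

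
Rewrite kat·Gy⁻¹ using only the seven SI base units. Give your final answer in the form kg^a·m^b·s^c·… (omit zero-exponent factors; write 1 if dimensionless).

m⁻²·s·mol

kat = s⁻¹·mol.
Gy = m²·s⁻².
So Gy⁻¹ = m⁻²·s².
Combining: kat·Gy⁻¹ = (s⁻¹·mol) · (m⁻²·s²) = m⁻²·s·mol.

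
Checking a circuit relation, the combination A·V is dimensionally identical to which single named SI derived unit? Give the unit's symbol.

V = W/A (potential = power per current),
    = kg·m²·s⁻³·A⁻¹.
Combining: A·V = A · (kg·m²·s⁻³·A⁻¹) = kg·m²·s⁻³.
kg·m²·s⁻³ is the base-SI form of the watt.

W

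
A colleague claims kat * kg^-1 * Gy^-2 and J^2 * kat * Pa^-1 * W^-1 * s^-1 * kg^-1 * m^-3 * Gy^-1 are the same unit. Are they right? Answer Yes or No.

No

Left side:
  kat = mol/s = s⁻¹·mol (catalytic activity).
  Gy = J/kg (absorbed dose = energy per mass),
      = m²·s⁻².
  So Gy⁻² = m⁻⁴·s⁴.
  Combining: kat·kg⁻¹·Gy⁻² = (s⁻¹·mol) · kg⁻¹ · (m⁻⁴·s⁴) = kg⁻¹·m⁻⁴·s³·mol.
Right side:
  J = kg·m²·s⁻².
  So J² = kg²·m⁴·s⁻⁴.
  kat = s⁻¹·mol.
  Pa = kg·m⁻¹·s⁻².
  So Pa⁻¹ = kg⁻¹·m·s².
  W = kg·m²·s⁻³.
  So W⁻¹ = kg⁻¹·m⁻²·s³.
  Gy = m²·s⁻².
  So Gy⁻¹ = m⁻²·s².
  Combining: J²·kat·Pa⁻¹·W⁻¹·s⁻¹·kg⁻¹·m⁻³·Gy⁻¹ = (kg²·m⁴·s⁻⁴) · (s⁻¹·mol) · (kg⁻¹·m·s²) · (kg⁻¹·m⁻²·s³) · s⁻¹ · kg⁻¹ · m⁻³ · (m⁻²·s²) = kg⁻¹·m⁻²·s·mol.
Left is kg⁻¹·m⁻⁴·s³·mol; right is kg⁻¹·m⁻²·s·mol — different.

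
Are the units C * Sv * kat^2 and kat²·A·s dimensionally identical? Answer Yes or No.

No

Left side:
  C = s·A.
  Sv = m²·s⁻².
  kat = s⁻¹·mol.
  So kat² = s⁻²·mol².
  Combining: C·Sv·kat² = (s·A) · (m²·s⁻²) · (s⁻²·mol²) = m²·s⁻³·A·mol².
Right side:
  kat = s⁻¹·mol.
  So kat² = s⁻²·mol².
  Combining: kat²·A·s = (s⁻²·mol²) · A · s = s⁻¹·A·mol².
Left is m²·s⁻³·A·mol²; right is s⁻¹·A·mol² — different.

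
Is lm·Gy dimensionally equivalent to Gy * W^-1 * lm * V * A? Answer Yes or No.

Left side:
  lm = cd.
  Gy = m²·s⁻².
  Combining: lm·Gy = cd · (m²·s⁻²) = m²·s⁻²·cd.
Right side:
  Gy = J/kg (absorbed dose = energy per mass),
      = m²·s⁻².
  W = J/s (power = energy per time),
      = kg·m²·s⁻³.
  So W⁻¹ = kg⁻¹·m⁻²·s³.
  lm = cd·sr = cd (luminous flux; sr is dimensionless).
  V = W/A (potential = power per current),
      = kg·m²·s⁻³·A⁻¹.
  Combining: Gy·W⁻¹·lm·V·A = (m²·s⁻²) · (kg⁻¹·m⁻²·s³) · cd · (kg·m²·s⁻³·A⁻¹) · A = m²·s⁻²·cd.
Both reduce to m²·s⁻²·cd.

Yes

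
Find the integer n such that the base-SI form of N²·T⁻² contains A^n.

N = kg·m·s⁻².
So N² = kg²·m²·s⁻⁴.
T = kg·s⁻²·A⁻¹.
So T⁻² = kg⁻²·s⁴·A².
Combining: N²·T⁻² = (kg²·m²·s⁻⁴) · (kg⁻²·s⁴·A²) = m²·A².
The exponent of A is 2.

2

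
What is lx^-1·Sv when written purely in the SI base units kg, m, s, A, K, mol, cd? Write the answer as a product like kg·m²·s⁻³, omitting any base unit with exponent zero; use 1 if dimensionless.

m⁴·s⁻²·cd⁻¹

lx = lm/m² (illuminance = luminous flux per area),
    = m⁻²·cd.
So lx⁻¹ = m²·cd⁻¹.
Sv = J/kg (equivalent dose = energy per mass),
    = m²·s⁻².
Combining: lx⁻¹·Sv = (m²·cd⁻¹) · (m²·s⁻²) = m⁴·s⁻²·cd⁻¹.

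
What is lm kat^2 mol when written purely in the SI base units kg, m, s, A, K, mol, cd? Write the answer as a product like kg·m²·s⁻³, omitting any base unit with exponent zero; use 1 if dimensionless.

lm = cd.
kat = s⁻¹·mol.
So kat² = s⁻²·mol².
Combining: lm·kat²·mol = cd · (s⁻²·mol²) · mol = s⁻²·mol³·cd.

s⁻²·mol³·cd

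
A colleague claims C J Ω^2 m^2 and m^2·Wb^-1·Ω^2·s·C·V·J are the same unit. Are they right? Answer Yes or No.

Yes

Left side:
  C = A·s = s·A (charge = current × time).
  J = N·m (work = force × distance),
      = kg·m²·s⁻².
  Ω = V/A (resistance = voltage per current),
      = kg·m²·s⁻³·A⁻².
  So Ω² = kg²·m⁴·s⁻⁶·A⁻⁴.
  Combining: C·J·Ω²·m² = (s·A) · (kg·m²·s⁻²) · (kg²·m⁴·s⁻⁶·A⁻⁴) · m² = kg³·m⁸·s⁻⁷·A⁻³.
Right side:
  Wb = V·s (flux: a volt is a weber per second),
      = kg·m²·s⁻²·A⁻¹.
  So Wb⁻¹ = kg⁻¹·m⁻²·s²·A.
  Ω = V/A (resistance = voltage per current),
      = kg·m²·s⁻³·A⁻².
  So Ω² = kg²·m⁴·s⁻⁶·A⁻⁴.
  C = A·s = s·A (charge = current × time).
  V = W/A (potential = power per current),
      = kg·m²·s⁻³·A⁻¹.
  J = N·m (work = force × distance),
      = kg·m²·s⁻².
  Combining: m²·Wb⁻¹·Ω²·s·C·V·J = m² · (kg⁻¹·m⁻²·s²·A) · (kg²·m⁴·s⁻⁶·A⁻⁴) · s · (s·A) · (kg·m²·s⁻³·A⁻¹) · (kg·m²·s⁻²) = kg³·m⁸·s⁻⁷·A⁻³.
Both reduce to kg³·m⁸·s⁻⁷·A⁻³.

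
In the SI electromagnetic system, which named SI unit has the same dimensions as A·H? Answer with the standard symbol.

Wb

H = kg·m²·s⁻²·A⁻².
Combining: A·H = A · (kg·m²·s⁻²·A⁻²) = kg·m²·s⁻²·A⁻¹.
kg·m²·s⁻²·A⁻¹ is the base-SI form of the weber.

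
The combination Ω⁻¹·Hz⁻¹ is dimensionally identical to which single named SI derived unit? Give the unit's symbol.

Ω = V/A (resistance = voltage per current),
    = kg·m²·s⁻³·A⁻².
So Ω⁻¹ = kg⁻¹·m⁻²·s³·A².
Hz = 1/s = s⁻¹ (frequency is cycles per second).
So Hz⁻¹ = s.
Combining: Ω⁻¹·Hz⁻¹ = (kg⁻¹·m⁻²·s³·A²) · s = kg⁻¹·m⁻²·s⁴·A².
kg⁻¹·m⁻²·s⁴·A² is the base-SI form of the farad.

F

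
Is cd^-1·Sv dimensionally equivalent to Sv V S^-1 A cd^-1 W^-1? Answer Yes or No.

No

Left side:
  Sv = m²·s⁻².
  Combining: cd⁻¹·Sv = cd⁻¹ · (m²·s⁻²) = m²·s⁻²·cd⁻¹.
Right side:
  Sv = m²·s⁻².
  V = kg·m²·s⁻³·A⁻¹.
  S = kg⁻¹·m⁻²·s³·A².
  So S⁻¹ = kg·m²·s⁻³·A⁻².
  W = kg·m²·s⁻³.
  So W⁻¹ = kg⁻¹·m⁻²·s³.
  Combining: Sv·V·S⁻¹·A·cd⁻¹·W⁻¹ = (m²·s⁻²) · (kg·m²·s⁻³·A⁻¹) · (kg·m²·s⁻³·A⁻²) · A · cd⁻¹ · (kg⁻¹·m⁻²·s³) = kg·m⁴·s⁻⁵·A⁻²·cd⁻¹.
Left is m²·s⁻²·cd⁻¹; right is kg·m⁴·s⁻⁵·A⁻²·cd⁻¹ — different.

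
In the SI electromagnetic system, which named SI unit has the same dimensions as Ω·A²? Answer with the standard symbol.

W

Ω = V/A (resistance = voltage per current),
    = kg·m²·s⁻³·A⁻².
Combining: Ω·A² = (kg·m²·s⁻³·A⁻²) · A² = kg·m²·s⁻³.
kg·m²·s⁻³ is the base-SI form of the watt.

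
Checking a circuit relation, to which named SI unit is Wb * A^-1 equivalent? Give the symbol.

Wb = V·s (flux: a volt is a weber per second),
    = kg·m²·s⁻²·A⁻¹.
Combining: Wb·A⁻¹ = (kg·m²·s⁻²·A⁻¹) · A⁻¹ = kg·m²·s⁻²·A⁻².
kg·m²·s⁻²·A⁻² is the base-SI form of the henry.

H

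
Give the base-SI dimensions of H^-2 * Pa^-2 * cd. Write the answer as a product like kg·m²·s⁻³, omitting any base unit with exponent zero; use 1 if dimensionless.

H = Wb/A (inductance = flux per current),
    = kg·m²·s⁻²·A⁻².
So H⁻² = kg⁻²·m⁻⁴·s⁴·A⁴.
Pa = N/m² (pressure = force per area),
    = kg·m⁻¹·s⁻².
So Pa⁻² = kg⁻²·m²·s⁴.
Combining: H⁻²·Pa⁻²·cd = (kg⁻²·m⁻⁴·s⁴·A⁴) · (kg⁻²·m²·s⁴) · cd = kg⁻⁴·m⁻²·s⁸·A⁴·cd.

kg⁻⁴·m⁻²·s⁸·A⁴·cd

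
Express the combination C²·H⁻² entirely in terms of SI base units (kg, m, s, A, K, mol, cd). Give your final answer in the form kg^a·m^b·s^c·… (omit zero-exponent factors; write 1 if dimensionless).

C = s·A.
So C² = s²·A².
H = kg·m²·s⁻²·A⁻².
So H⁻² = kg⁻²·m⁻⁴·s⁴·A⁴.
Combining: C²·H⁻² = (s²·A²) · (kg⁻²·m⁻⁴·s⁴·A⁴) = kg⁻²·m⁻⁴·s⁶·A⁶.

kg⁻²·m⁻⁴·s⁶·A⁶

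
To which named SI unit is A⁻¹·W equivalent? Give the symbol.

V

W = kg·m²·s⁻³.
Combining: A⁻¹·W = A⁻¹ · (kg·m²·s⁻³) = kg·m²·s⁻³·A⁻¹.
kg·m²·s⁻³·A⁻¹ is the base-SI form of the volt.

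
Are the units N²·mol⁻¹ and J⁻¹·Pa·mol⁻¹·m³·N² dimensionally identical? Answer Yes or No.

Yes

Left side:
  N = kg·m·s⁻².
  So N² = kg²·m²·s⁻⁴.
  Combining: N²·mol⁻¹ = (kg²·m²·s⁻⁴) · mol⁻¹ = kg²·m²·s⁻⁴·mol⁻¹.
Right side:
  J = N·m (work = force × distance),
      = kg·m²·s⁻².
  So J⁻¹ = kg⁻¹·m⁻²·s².
  Pa = N/m² (pressure = force per area),
      = kg·m⁻¹·s⁻².
  N = kg·m/s² = kg·m·s⁻² (force = mass × acceleration).
  So N² = kg²·m²·s⁻⁴.
  Combining: J⁻¹·Pa·mol⁻¹·m³·N² = (kg⁻¹·m⁻²·s²) · (kg·m⁻¹·s⁻²) · mol⁻¹ · m³ · (kg²·m²·s⁻⁴) = kg²·m²·s⁻⁴·mol⁻¹.
Both reduce to kg²·m²·s⁻⁴·mol⁻¹.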